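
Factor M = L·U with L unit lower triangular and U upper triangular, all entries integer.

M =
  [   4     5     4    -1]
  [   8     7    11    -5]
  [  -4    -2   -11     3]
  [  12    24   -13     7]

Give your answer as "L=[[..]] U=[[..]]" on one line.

L=[[1,0,0,0],[2,1,0,0],[-1,-1,1,0],[3,-3,4,1]] U=[[4,5,4,-1],[0,-3,3,-3],[0,0,-4,-1],[0,0,0,5]]

  R1 -= 2·R0 → [0,-3,3,-3]
  R2 -= -1·R0 → [0,3,-7,2]
  R3 -= 3·R0 → [0,9,-25,10]
  R2 -= -1·R1 → [0,0,-4,-1]
  R3 -= -3·R1 → [0,0,-16,1]
  R3 -= 4·R2 → [0,0,0,5]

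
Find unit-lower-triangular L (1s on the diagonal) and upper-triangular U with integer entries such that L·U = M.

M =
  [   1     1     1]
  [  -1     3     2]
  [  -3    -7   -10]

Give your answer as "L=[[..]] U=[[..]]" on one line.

  row1 -= -1·row0 → [0,4,3]
  row2 -= -3·row0 → [0,-4,-7]
  row2 -= -1·row1 → [0,0,-4]

L=[[1,0,0],[-1,1,0],[-3,-1,1]] U=[[1,1,1],[0,4,3],[0,0,-4]]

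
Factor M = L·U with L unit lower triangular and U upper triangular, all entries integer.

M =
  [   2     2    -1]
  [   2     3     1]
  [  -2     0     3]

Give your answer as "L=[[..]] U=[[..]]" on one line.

L=[[1,0,0],[1,1,0],[-1,2,1]] U=[[2,2,-1],[0,1,2],[0,0,-2]]

  r1 -= 1·r0 → [0,1,2]
  r2 -= -1·r0 → [0,2,2]
  r2 -= 2·r1 → [0,0,-2]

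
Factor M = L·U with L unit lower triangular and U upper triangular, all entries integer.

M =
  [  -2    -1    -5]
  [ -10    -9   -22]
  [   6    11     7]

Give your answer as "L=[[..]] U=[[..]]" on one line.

  R1 -= 5·R0 → [0,-4,3]
  R2 -= -3·R0 → [0,8,-8]
  R2 -= -2·R1 → [0,0,-2]

L=[[1,0,0],[5,1,0],[-3,-2,1]] U=[[-2,-1,-5],[0,-4,3],[0,0,-2]]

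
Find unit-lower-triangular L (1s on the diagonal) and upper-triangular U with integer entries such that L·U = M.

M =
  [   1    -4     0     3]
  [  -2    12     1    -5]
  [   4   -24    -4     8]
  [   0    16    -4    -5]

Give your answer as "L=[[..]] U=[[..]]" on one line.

L=[[1,0,0,0],[-2,1,0,0],[4,-2,1,0],[0,4,4,1]] U=[[1,-4,0,3],[0,4,1,1],[0,0,-2,-2],[0,0,0,-1]]

  r1 -= -2·r0 → [0,4,1,1]
  r2 -= 4·r0 → [0,-8,-4,-4]
  r3 -= 0·r0 → [0,16,-4,-5]
  r2 -= -2·r1 → [0,0,-2,-2]
  r3 -= 4·r1 → [0,0,-8,-9]
  r3 -= 4·r2 → [0,0,0,-1]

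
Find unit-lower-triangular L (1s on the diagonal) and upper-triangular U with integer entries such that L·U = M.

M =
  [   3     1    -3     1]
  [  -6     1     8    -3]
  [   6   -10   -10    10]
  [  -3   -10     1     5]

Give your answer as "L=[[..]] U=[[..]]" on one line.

L=[[1,0,0,0],[-2,1,0,0],[2,-4,1,0],[-1,-3,1,1]] U=[[3,1,-3,1],[0,3,2,-1],[0,0,4,4],[0,0,0,-1]]

  R1 -= -2·R0 → [0,3,2,-1]
  R2 -= 2·R0 → [0,-12,-4,8]
  R3 -= -1·R0 → [0,-9,-2,6]
  R2 -= -4·R1 → [0,0,4,4]
  R3 -= -3·R1 → [0,0,4,3]
  R3 -= 1·R2 → [0,0,0,-1]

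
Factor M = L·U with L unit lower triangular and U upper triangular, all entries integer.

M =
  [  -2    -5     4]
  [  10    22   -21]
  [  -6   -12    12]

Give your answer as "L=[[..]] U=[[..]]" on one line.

  R1 -= -5·R0 → [0,-3,-1]
  R2 -= 3·R0 → [0,3,0]
  R2 -= -1·R1 → [0,0,-1]

L=[[1,0,0],[-5,1,0],[3,-1,1]] U=[[-2,-5,4],[0,-3,-1],[0,0,-1]]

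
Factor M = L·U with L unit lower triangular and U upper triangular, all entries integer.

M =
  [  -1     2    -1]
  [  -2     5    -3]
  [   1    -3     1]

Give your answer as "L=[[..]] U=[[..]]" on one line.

  r1 -= 2·r0 → [0,1,-1]
  r2 -= -1·r0 → [0,-1,0]
  r2 -= -1·r1 → [0,0,-1]

L=[[1,0,0],[2,1,0],[-1,-1,1]] U=[[-1,2,-1],[0,1,-1],[0,0,-1]]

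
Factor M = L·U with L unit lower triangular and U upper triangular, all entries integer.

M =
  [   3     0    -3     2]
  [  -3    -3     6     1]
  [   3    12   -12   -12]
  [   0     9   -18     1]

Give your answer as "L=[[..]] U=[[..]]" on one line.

L=[[1,0,0,0],[-1,1,0,0],[1,-4,1,0],[0,-3,-3,1]] U=[[3,0,-3,2],[0,-3,3,3],[0,0,3,-2],[0,0,0,4]]

  row1 -= -1·row0 → [0,-3,3,3]
  row2 -= 1·row0 → [0,12,-9,-14]
  row3 -= 0·row0 → [0,9,-18,1]
  row2 -= -4·row1 → [0,0,3,-2]
  row3 -= -3·row1 → [0,0,-9,10]
  row3 -= -3·row2 → [0,0,0,4]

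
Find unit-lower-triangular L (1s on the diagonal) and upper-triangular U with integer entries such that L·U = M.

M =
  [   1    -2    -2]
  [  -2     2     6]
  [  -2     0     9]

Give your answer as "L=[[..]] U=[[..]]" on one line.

L=[[1,0,0],[-2,1,0],[-2,2,1]] U=[[1,-2,-2],[0,-2,2],[0,0,1]]

  r1 -= -2·r0 → [0,-2,2]
  r2 -= -2·r0 → [0,-4,5]
  r2 -= 2·r1 → [0,0,1]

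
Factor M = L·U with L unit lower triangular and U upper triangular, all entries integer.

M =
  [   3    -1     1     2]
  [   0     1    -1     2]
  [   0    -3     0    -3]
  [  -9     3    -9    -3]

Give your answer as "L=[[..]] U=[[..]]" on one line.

  R1 -= 0·R0 → [0,1,-1,2]
  R2 -= 0·R0 → [0,-3,0,-3]
  R3 -= -3·R0 → [0,0,-6,3]
  R2 -= -3·R1 → [0,0,-3,3]
  R3 -= 0·R1 → [0,0,-6,3]
  R3 -= 2·R2 → [0,0,0,-3]

L=[[1,0,0,0],[0,1,0,0],[0,-3,1,0],[-3,0,2,1]] U=[[3,-1,1,2],[0,1,-1,2],[0,0,-3,3],[0,0,0,-3]]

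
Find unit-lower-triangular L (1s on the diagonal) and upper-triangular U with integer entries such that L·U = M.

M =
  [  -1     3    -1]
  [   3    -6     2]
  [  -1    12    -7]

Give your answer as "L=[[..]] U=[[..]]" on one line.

L=[[1,0,0],[-3,1,0],[1,3,1]] U=[[-1,3,-1],[0,3,-1],[0,0,-3]]

  r1 -= -3·r0 → [0,3,-1]
  r2 -= 1·r0 → [0,9,-6]
  r2 -= 3·r1 → [0,0,-3]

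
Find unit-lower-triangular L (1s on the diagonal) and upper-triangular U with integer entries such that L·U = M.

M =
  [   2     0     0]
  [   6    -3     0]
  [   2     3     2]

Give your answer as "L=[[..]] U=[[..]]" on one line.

  R1 -= 3·R0 → [0,-3,0]
  R2 -= 1·R0 → [0,3,2]
  R2 -= -1·R1 → [0,0,2]

L=[[1,0,0],[3,1,0],[1,-1,1]] U=[[2,0,0],[0,-3,0],[0,0,2]]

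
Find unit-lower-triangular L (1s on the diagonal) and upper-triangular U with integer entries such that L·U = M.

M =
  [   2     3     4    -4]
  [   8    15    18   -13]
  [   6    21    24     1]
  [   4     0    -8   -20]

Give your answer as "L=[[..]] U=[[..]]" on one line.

L=[[1,0,0,0],[4,1,0,0],[3,4,1,0],[2,-2,-3,1]] U=[[2,3,4,-4],[0,3,2,3],[0,0,4,1],[0,0,0,-3]]

  row1 -= 4·row0 → [0,3,2,3]
  row2 -= 3·row0 → [0,12,12,13]
  row3 -= 2·row0 → [0,-6,-16,-12]
  row2 -= 4·row1 → [0,0,4,1]
  row3 -= -2·row1 → [0,0,-12,-6]
  row3 -= -3·row2 → [0,0,0,-3]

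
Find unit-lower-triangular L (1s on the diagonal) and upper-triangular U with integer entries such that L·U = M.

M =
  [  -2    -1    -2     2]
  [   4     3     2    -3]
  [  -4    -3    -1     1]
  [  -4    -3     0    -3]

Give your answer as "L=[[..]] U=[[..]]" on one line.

  row1 -= -2·row0 → [0,1,-2,1]
  row2 -= 2·row0 → [0,-1,3,-3]
  row3 -= 2·row0 → [0,-1,4,-7]
  row2 -= -1·row1 → [0,0,1,-2]
  row3 -= -1·row1 → [0,0,2,-6]
  row3 -= 2·row2 → [0,0,0,-2]

L=[[1,0,0,0],[-2,1,0,0],[2,-1,1,0],[2,-1,2,1]] U=[[-2,-1,-2,2],[0,1,-2,1],[0,0,1,-2],[0,0,0,-2]]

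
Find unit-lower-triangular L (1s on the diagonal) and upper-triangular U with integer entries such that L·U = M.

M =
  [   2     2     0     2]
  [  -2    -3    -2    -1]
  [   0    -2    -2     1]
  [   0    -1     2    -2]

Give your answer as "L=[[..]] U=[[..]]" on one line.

  r1 -= -1·r0 → [0,-1,-2,1]
  r2 -= 0·r0 → [0,-2,-2,1]
  r3 -= 0·r0 → [0,-1,2,-2]
  r2 -= 2·r1 → [0,0,2,-1]
  r3 -= 1·r1 → [0,0,4,-3]
  r3 -= 2·r2 → [0,0,0,-1]

L=[[1,0,0,0],[-1,1,0,0],[0,2,1,0],[0,1,2,1]] U=[[2,2,0,2],[0,-1,-2,1],[0,0,2,-1],[0,0,0,-1]]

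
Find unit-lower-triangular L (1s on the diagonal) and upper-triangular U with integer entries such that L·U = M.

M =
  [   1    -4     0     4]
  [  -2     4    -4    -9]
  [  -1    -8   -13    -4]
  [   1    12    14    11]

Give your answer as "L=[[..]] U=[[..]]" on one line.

  R1 -= -2·R0 → [0,-4,-4,-1]
  R2 -= -1·R0 → [0,-12,-13,0]
  R3 -= 1·R0 → [0,16,14,7]
  R2 -= 3·R1 → [0,0,-1,3]
  R3 -= -4·R1 → [0,0,-2,3]
  R3 -= 2·R2 → [0,0,0,-3]

L=[[1,0,0,0],[-2,1,0,0],[-1,3,1,0],[1,-4,2,1]] U=[[1,-4,0,4],[0,-4,-4,-1],[0,0,-1,3],[0,0,0,-3]]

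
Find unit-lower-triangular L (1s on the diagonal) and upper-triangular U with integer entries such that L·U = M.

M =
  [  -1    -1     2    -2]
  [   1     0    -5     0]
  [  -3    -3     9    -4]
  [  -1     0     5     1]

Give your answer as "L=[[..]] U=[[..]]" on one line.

  r1 -= -1·r0 → [0,-1,-3,-2]
  r2 -= 3·r0 → [0,0,3,2]
  r3 -= 1·r0 → [0,1,3,3]
  r2 -= 0·r1 → [0,0,3,2]
  r3 -= -1·r1 → [0,0,0,1]
  r3 -= 0·r2 → [0,0,0,1]

L=[[1,0,0,0],[-1,1,0,0],[3,0,1,0],[1,-1,0,1]] U=[[-1,-1,2,-2],[0,-1,-3,-2],[0,0,3,2],[0,0,0,1]]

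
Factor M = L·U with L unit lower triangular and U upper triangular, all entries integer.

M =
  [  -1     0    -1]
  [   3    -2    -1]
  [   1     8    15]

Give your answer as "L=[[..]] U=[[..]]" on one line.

L=[[1,0,0],[-3,1,0],[-1,-4,1]] U=[[-1,0,-1],[0,-2,-4],[0,0,-2]]

  R1 -= -3·R0 → [0,-2,-4]
  R2 -= -1·R0 → [0,8,14]
  R2 -= -4·R1 → [0,0,-2]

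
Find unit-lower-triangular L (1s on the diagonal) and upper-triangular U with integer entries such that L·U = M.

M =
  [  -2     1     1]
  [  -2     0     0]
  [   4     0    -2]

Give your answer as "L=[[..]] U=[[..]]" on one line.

  R1 -= 1·R0 → [0,-1,-1]
  R2 -= -2·R0 → [0,2,0]
  R2 -= -2·R1 → [0,0,-2]

L=[[1,0,0],[1,1,0],[-2,-2,1]] U=[[-2,1,1],[0,-1,-1],[0,0,-2]]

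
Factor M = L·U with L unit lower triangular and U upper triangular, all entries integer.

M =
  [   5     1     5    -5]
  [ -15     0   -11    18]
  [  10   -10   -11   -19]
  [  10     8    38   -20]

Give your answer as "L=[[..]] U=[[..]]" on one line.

  r1 -= -3·r0 → [0,3,4,3]
  r2 -= 2·r0 → [0,-12,-21,-9]
  r3 -= 2·r0 → [0,6,28,-10]
  r2 -= -4·r1 → [0,0,-5,3]
  r3 -= 2·r1 → [0,0,20,-16]
  r3 -= -4·r2 → [0,0,0,-4]

L=[[1,0,0,0],[-3,1,0,0],[2,-4,1,0],[2,2,-4,1]] U=[[5,1,5,-5],[0,3,4,3],[0,0,-5,3],[0,0,0,-4]]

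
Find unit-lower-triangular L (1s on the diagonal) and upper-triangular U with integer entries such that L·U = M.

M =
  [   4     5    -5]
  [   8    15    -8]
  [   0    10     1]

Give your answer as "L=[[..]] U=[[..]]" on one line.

  row1 -= 2·row0 → [0,5,2]
  row2 -= 0·row0 → [0,10,1]
  row2 -= 2·row1 → [0,0,-3]

L=[[1,0,0],[2,1,0],[0,2,1]] U=[[4,5,-5],[0,5,2],[0,0,-3]]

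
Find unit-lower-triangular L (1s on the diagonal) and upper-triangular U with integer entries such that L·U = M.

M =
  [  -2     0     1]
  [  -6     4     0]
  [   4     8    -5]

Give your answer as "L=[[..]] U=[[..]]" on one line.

L=[[1,0,0],[3,1,0],[-2,2,1]] U=[[-2,0,1],[0,4,-3],[0,0,3]]

  row1 -= 3·row0 → [0,4,-3]
  row2 -= -2·row0 → [0,8,-3]
  row2 -= 2·row1 → [0,0,3]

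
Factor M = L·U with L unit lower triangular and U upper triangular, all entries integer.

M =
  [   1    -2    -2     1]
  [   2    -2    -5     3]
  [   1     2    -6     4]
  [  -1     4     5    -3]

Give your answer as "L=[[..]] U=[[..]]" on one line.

L=[[1,0,0,0],[2,1,0,0],[1,2,1,0],[-1,1,-2,1]] U=[[1,-2,-2,1],[0,2,-1,1],[0,0,-2,1],[0,0,0,-1]]

  row1 -= 2·row0 → [0,2,-1,1]
  row2 -= 1·row0 → [0,4,-4,3]
  row3 -= -1·row0 → [0,2,3,-2]
  row2 -= 2·row1 → [0,0,-2,1]
  row3 -= 1·row1 → [0,0,4,-3]
  row3 -= -2·row2 → [0,0,0,-1]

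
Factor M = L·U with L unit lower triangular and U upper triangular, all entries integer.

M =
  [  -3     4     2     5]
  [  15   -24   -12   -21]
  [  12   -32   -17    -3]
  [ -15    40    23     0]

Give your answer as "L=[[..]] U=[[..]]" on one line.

L=[[1,0,0,0],[-5,1,0,0],[-4,4,1,0],[5,-5,-3,1]] U=[[-3,4,2,5],[0,-4,-2,4],[0,0,-1,1],[0,0,0,-2]]

  r1 -= -5·r0 → [0,-4,-2,4]
  r2 -= -4·r0 → [0,-16,-9,17]
  r3 -= 5·r0 → [0,20,13,-25]
  r2 -= 4·r1 → [0,0,-1,1]
  r3 -= -5·r1 → [0,0,3,-5]
  r3 -= -3·r2 → [0,0,0,-2]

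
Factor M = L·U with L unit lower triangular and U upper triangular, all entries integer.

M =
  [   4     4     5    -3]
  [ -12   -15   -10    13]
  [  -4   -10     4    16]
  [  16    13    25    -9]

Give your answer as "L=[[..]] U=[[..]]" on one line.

L=[[1,0,0,0],[-3,1,0,0],[-1,2,1,0],[4,1,0,1]] U=[[4,4,5,-3],[0,-3,5,4],[0,0,-1,5],[0,0,0,-1]]

  R1 -= -3·R0 → [0,-3,5,4]
  R2 -= -1·R0 → [0,-6,9,13]
  R3 -= 4·R0 → [0,-3,5,3]
  R2 -= 2·R1 → [0,0,-1,5]
  R3 -= 1·R1 → [0,0,0,-1]
  R3 -= 0·R2 → [0,0,0,-1]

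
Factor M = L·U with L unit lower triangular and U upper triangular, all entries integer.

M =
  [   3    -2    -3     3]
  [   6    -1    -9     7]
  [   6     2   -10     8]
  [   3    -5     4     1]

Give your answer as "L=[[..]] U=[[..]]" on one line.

L=[[1,0,0,0],[2,1,0,0],[2,2,1,0],[1,-1,2,1]] U=[[3,-2,-3,3],[0,3,-3,1],[0,0,2,0],[0,0,0,-1]]

  R1 -= 2·R0 → [0,3,-3,1]
  R2 -= 2·R0 → [0,6,-4,2]
  R3 -= 1·R0 → [0,-3,7,-2]
  R2 -= 2·R1 → [0,0,2,0]
  R3 -= -1·R1 → [0,0,4,-1]
  R3 -= 2·R2 → [0,0,0,-1]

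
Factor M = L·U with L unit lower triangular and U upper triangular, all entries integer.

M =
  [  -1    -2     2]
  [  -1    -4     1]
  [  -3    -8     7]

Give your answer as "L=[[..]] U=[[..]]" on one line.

L=[[1,0,0],[1,1,0],[3,1,1]] U=[[-1,-2,2],[0,-2,-1],[0,0,2]]

  row1 -= 1·row0 → [0,-2,-1]
  row2 -= 3·row0 → [0,-2,1]
  row2 -= 1·row1 → [0,0,2]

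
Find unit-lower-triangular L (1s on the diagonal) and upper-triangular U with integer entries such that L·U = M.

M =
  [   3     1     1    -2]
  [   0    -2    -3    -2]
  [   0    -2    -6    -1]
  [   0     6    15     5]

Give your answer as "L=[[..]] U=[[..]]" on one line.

  row1 -= 0·row0 → [0,-2,-3,-2]
  row2 -= 0·row0 → [0,-2,-6,-1]
  row3 -= 0·row0 → [0,6,15,5]
  row2 -= 1·row1 → [0,0,-3,1]
  row3 -= -3·row1 → [0,0,6,-1]
  row3 -= -2·row2 → [0,0,0,1]

L=[[1,0,0,0],[0,1,0,0],[0,1,1,0],[0,-3,-2,1]] U=[[3,1,1,-2],[0,-2,-3,-2],[0,0,-3,1],[0,0,0,1]]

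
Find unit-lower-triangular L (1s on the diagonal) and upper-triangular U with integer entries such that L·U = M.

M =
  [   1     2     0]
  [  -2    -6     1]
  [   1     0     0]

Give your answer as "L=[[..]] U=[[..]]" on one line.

L=[[1,0,0],[-2,1,0],[1,1,1]] U=[[1,2,0],[0,-2,1],[0,0,-1]]

  row1 -= -2·row0 → [0,-2,1]
  row2 -= 1·row0 → [0,-2,0]
  row2 -= 1·row1 → [0,0,-1]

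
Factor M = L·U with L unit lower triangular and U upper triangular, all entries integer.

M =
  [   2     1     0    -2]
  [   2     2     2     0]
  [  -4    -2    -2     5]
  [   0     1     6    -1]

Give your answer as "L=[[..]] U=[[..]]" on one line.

  R1 -= 1·R0 → [0,1,2,2]
  R2 -= -2·R0 → [0,0,-2,1]
  R3 -= 0·R0 → [0,1,6,-1]
  R2 -= 0·R1 → [0,0,-2,1]
  R3 -= 1·R1 → [0,0,4,-3]
  R3 -= -2·R2 → [0,0,0,-1]

L=[[1,0,0,0],[1,1,0,0],[-2,0,1,0],[0,1,-2,1]] U=[[2,1,0,-2],[0,1,2,2],[0,0,-2,1],[0,0,0,-1]]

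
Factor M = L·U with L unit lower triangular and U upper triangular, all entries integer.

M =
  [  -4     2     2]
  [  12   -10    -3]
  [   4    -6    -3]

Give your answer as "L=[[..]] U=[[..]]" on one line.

L=[[1,0,0],[-3,1,0],[-1,1,1]] U=[[-4,2,2],[0,-4,3],[0,0,-4]]

  row1 -= -3·row0 → [0,-4,3]
  row2 -= -1·row0 → [0,-4,-1]
  row2 -= 1·row1 → [0,0,-4]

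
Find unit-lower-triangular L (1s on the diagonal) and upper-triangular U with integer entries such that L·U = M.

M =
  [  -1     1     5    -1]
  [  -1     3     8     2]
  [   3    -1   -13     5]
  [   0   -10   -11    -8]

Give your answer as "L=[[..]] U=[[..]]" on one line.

L=[[1,0,0,0],[1,1,0,0],[-3,1,1,0],[0,-5,-4,1]] U=[[-1,1,5,-1],[0,2,3,3],[0,0,-1,-1],[0,0,0,3]]

  r1 -= 1·r0 → [0,2,3,3]
  r2 -= -3·r0 → [0,2,2,2]
  r3 -= 0·r0 → [0,-10,-11,-8]
  r2 -= 1·r1 → [0,0,-1,-1]
  r3 -= -5·r1 → [0,0,4,7]
  r3 -= -4·r2 → [0,0,0,3]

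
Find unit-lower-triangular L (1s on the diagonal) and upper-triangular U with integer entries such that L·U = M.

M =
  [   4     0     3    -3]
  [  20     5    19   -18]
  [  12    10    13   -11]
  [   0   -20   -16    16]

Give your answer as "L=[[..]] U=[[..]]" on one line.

L=[[1,0,0,0],[5,1,0,0],[3,2,1,0],[0,-4,0,1]] U=[[4,0,3,-3],[0,5,4,-3],[0,0,-4,4],[0,0,0,4]]

  r1 -= 5·r0 → [0,5,4,-3]
  r2 -= 3·r0 → [0,10,4,-2]
  r3 -= 0·r0 → [0,-20,-16,16]
  r2 -= 2·r1 → [0,0,-4,4]
  r3 -= -4·r1 → [0,0,0,4]
  r3 -= 0·r2 → [0,0,0,4]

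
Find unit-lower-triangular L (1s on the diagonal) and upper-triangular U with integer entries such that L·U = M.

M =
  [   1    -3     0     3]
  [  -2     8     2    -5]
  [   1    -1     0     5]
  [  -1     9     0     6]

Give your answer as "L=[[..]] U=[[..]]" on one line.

  row1 -= -2·row0 → [0,2,2,1]
  row2 -= 1·row0 → [0,2,0,2]
  row3 -= -1·row0 → [0,6,0,9]
  row2 -= 1·row1 → [0,0,-2,1]
  row3 -= 3·row1 → [0,0,-6,6]
  row3 -= 3·row2 → [0,0,0,3]

L=[[1,0,0,0],[-2,1,0,0],[1,1,1,0],[-1,3,3,1]] U=[[1,-3,0,3],[0,2,2,1],[0,0,-2,1],[0,0,0,3]]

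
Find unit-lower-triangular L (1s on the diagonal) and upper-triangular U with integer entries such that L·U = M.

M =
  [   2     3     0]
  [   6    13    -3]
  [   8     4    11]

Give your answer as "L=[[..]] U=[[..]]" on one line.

  R1 -= 3·R0 → [0,4,-3]
  R2 -= 4·R0 → [0,-8,11]
  R2 -= -2·R1 → [0,0,5]

L=[[1,0,0],[3,1,0],[4,-2,1]] U=[[2,3,0],[0,4,-3],[0,0,5]]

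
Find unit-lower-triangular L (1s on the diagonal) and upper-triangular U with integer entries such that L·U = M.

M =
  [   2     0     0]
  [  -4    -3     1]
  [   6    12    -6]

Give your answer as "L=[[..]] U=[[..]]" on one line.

  row1 -= -2·row0 → [0,-3,1]
  row2 -= 3·row0 → [0,12,-6]
  row2 -= -4·row1 → [0,0,-2]

L=[[1,0,0],[-2,1,0],[3,-4,1]] U=[[2,0,0],[0,-3,1],[0,0,-2]]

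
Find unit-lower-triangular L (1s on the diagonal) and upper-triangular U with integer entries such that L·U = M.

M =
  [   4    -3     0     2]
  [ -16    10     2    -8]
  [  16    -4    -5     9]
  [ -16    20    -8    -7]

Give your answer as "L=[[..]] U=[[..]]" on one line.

  row1 -= -4·row0 → [0,-2,2,0]
  row2 -= 4·row0 → [0,8,-5,1]
  row3 -= -4·row0 → [0,8,-8,1]
  row2 -= -4·row1 → [0,0,3,1]
  row3 -= -4·row1 → [0,0,0,1]
  row3 -= 0·row2 → [0,0,0,1]

L=[[1,0,0,0],[-4,1,0,0],[4,-4,1,0],[-4,-4,0,1]] U=[[4,-3,0,2],[0,-2,2,0],[0,0,3,1],[0,0,0,1]]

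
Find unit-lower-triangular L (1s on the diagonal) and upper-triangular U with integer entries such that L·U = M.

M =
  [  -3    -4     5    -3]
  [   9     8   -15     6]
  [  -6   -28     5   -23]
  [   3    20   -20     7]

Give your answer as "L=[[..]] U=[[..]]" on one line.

  row1 -= -3·row0 → [0,-4,0,-3]
  row2 -= 2·row0 → [0,-20,-5,-17]
  row3 -= -1·row0 → [0,16,-15,4]
  row2 -= 5·row1 → [0,0,-5,-2]
  row3 -= -4·row1 → [0,0,-15,-8]
  row3 -= 3·row2 → [0,0,0,-2]

L=[[1,0,0,0],[-3,1,0,0],[2,5,1,0],[-1,-4,3,1]] U=[[-3,-4,5,-3],[0,-4,0,-3],[0,0,-5,-2],[0,0,0,-2]]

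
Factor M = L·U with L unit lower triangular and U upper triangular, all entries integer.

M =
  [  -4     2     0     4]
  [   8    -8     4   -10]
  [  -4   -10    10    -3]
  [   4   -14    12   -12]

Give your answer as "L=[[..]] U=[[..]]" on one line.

  r1 -= -2·r0 → [0,-4,4,-2]
  r2 -= 1·r0 → [0,-12,10,-7]
  r3 -= -1·r0 → [0,-12,12,-8]
  r2 -= 3·r1 → [0,0,-2,-1]
  r3 -= 3·r1 → [0,0,0,-2]
  r3 -= 0·r2 → [0,0,0,-2]

L=[[1,0,0,0],[-2,1,0,0],[1,3,1,0],[-1,3,0,1]] U=[[-4,2,0,4],[0,-4,4,-2],[0,0,-2,-1],[0,0,0,-2]]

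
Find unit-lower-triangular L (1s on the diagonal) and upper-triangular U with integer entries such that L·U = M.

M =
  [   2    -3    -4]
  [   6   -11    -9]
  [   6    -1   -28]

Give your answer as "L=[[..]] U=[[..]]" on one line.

L=[[1,0,0],[3,1,0],[3,-4,1]] U=[[2,-3,-4],[0,-2,3],[0,0,-4]]

  R1 -= 3·R0 → [0,-2,3]
  R2 -= 3·R0 → [0,8,-16]
  R2 -= -4·R1 → [0,0,-4]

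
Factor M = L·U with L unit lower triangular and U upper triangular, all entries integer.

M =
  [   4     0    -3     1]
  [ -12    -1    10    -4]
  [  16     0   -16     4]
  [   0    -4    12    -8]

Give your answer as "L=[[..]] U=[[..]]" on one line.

L=[[1,0,0,0],[-3,1,0,0],[4,0,1,0],[0,4,-2,1]] U=[[4,0,-3,1],[0,-1,1,-1],[0,0,-4,0],[0,0,0,-4]]

  r1 -= -3·r0 → [0,-1,1,-1]
  r2 -= 4·r0 → [0,0,-4,0]
  r3 -= 0·r0 → [0,-4,12,-8]
  r2 -= 0·r1 → [0,0,-4,0]
  r3 -= 4·r1 → [0,0,8,-4]
  r3 -= -2·r2 → [0,0,0,-4]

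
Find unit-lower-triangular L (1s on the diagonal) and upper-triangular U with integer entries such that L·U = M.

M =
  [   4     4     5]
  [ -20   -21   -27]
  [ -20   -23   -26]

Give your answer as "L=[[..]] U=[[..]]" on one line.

L=[[1,0,0],[-5,1,0],[-5,3,1]] U=[[4,4,5],[0,-1,-2],[0,0,5]]

  row1 -= -5·row0 → [0,-1,-2]
  row2 -= -5·row0 → [0,-3,-1]
  row2 -= 3·row1 → [0,0,5]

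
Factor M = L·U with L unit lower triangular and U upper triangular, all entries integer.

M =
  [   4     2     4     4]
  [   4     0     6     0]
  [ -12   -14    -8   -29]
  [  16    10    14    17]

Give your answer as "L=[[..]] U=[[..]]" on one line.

  r1 -= 1·r0 → [0,-2,2,-4]
  r2 -= -3·r0 → [0,-8,4,-17]
  r3 -= 4·r0 → [0,2,-2,1]
  r2 -= 4·r1 → [0,0,-4,-1]
  r3 -= -1·r1 → [0,0,0,-3]
  r3 -= 0·r2 → [0,0,0,-3]

L=[[1,0,0,0],[1,1,0,0],[-3,4,1,0],[4,-1,0,1]] U=[[4,2,4,4],[0,-2,2,-4],[0,0,-4,-1],[0,0,0,-3]]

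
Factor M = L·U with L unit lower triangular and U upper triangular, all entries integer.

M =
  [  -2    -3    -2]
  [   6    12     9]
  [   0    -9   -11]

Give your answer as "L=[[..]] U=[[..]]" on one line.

  R1 -= -3·R0 → [0,3,3]
  R2 -= 0·R0 → [0,-9,-11]
  R2 -= -3·R1 → [0,0,-2]

L=[[1,0,0],[-3,1,0],[0,-3,1]] U=[[-2,-3,-2],[0,3,3],[0,0,-2]]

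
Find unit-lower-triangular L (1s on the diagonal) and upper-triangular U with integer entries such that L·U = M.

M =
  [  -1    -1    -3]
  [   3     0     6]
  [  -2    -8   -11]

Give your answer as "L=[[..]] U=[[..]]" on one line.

L=[[1,0,0],[-3,1,0],[2,2,1]] U=[[-1,-1,-3],[0,-3,-3],[0,0,1]]

  row1 -= -3·row0 → [0,-3,-3]
  row2 -= 2·row0 → [0,-6,-5]
  row2 -= 2·row1 → [0,0,1]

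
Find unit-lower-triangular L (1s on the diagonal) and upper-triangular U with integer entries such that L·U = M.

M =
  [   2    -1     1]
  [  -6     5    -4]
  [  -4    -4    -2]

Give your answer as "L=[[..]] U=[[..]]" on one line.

L=[[1,0,0],[-3,1,0],[-2,-3,1]] U=[[2,-1,1],[0,2,-1],[0,0,-3]]

  row1 -= -3·row0 → [0,2,-1]
  row2 -= -2·row0 → [0,-6,0]
  row2 -= -3·row1 → [0,0,-3]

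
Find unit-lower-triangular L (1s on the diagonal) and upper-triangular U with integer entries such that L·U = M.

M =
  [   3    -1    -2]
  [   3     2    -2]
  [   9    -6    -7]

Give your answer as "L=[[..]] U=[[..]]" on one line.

L=[[1,0,0],[1,1,0],[3,-1,1]] U=[[3,-1,-2],[0,3,0],[0,0,-1]]

  r1 -= 1·r0 → [0,3,0]
  r2 -= 3·r0 → [0,-3,-1]
  r2 -= -1·r1 → [0,0,-1]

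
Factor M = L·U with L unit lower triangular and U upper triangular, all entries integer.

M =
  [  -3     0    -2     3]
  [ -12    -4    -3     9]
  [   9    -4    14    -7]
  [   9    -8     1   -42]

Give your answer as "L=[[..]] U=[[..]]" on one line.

  r1 -= 4·r0 → [0,-4,5,-3]
  r2 -= -3·r0 → [0,-4,8,2]
  r3 -= -3·r0 → [0,-8,-5,-33]
  r2 -= 1·r1 → [0,0,3,5]
  r3 -= 2·r1 → [0,0,-15,-27]
  r3 -= -5·r2 → [0,0,0,-2]

L=[[1,0,0,0],[4,1,0,0],[-3,1,1,0],[-3,2,-5,1]] U=[[-3,0,-2,3],[0,-4,5,-3],[0,0,3,5],[0,0,0,-2]]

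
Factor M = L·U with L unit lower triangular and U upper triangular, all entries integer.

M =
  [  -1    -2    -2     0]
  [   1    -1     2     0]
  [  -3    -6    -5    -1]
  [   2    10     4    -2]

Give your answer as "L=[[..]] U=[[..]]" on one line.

  R1 -= -1·R0 → [0,-3,0,0]
  R2 -= 3·R0 → [0,0,1,-1]
  R3 -= -2·R0 → [0,6,0,-2]
  R2 -= 0·R1 → [0,0,1,-1]
  R3 -= -2·R1 → [0,0,0,-2]
  R3 -= 0·R2 → [0,0,0,-2]

L=[[1,0,0,0],[-1,1,0,0],[3,0,1,0],[-2,-2,0,1]] U=[[-1,-2,-2,0],[0,-3,0,0],[0,0,1,-1],[0,0,0,-2]]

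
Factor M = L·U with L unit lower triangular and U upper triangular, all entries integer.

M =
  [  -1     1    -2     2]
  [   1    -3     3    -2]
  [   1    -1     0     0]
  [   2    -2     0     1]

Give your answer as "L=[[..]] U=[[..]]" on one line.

  r1 -= -1·r0 → [0,-2,1,0]
  r2 -= -1·r0 → [0,0,-2,2]
  r3 -= -2·r0 → [0,0,-4,5]
  r2 -= 0·r1 → [0,0,-2,2]
  r3 -= 0·r1 → [0,0,-4,5]
  r3 -= 2·r2 → [0,0,0,1]

L=[[1,0,0,0],[-1,1,0,0],[-1,0,1,0],[-2,0,2,1]] U=[[-1,1,-2,2],[0,-2,1,0],[0,0,-2,2],[0,0,0,1]]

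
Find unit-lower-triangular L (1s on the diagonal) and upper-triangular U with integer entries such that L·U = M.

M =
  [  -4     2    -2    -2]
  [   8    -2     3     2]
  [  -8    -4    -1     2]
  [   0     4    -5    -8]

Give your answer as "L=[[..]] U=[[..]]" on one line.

L=[[1,0,0,0],[-2,1,0,0],[2,-4,1,0],[0,2,3,1]] U=[[-4,2,-2,-2],[0,2,-1,-2],[0,0,-1,-2],[0,0,0,2]]

  R1 -= -2·R0 → [0,2,-1,-2]
  R2 -= 2·R0 → [0,-8,3,6]
  R3 -= 0·R0 → [0,4,-5,-8]
  R2 -= -4·R1 → [0,0,-1,-2]
  R3 -= 2·R1 → [0,0,-3,-4]
  R3 -= 3·R2 → [0,0,0,2]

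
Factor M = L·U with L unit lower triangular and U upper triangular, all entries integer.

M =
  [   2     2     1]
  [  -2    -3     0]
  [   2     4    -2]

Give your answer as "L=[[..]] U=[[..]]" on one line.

L=[[1,0,0],[-1,1,0],[1,-2,1]] U=[[2,2,1],[0,-1,1],[0,0,-1]]

  r1 -= -1·r0 → [0,-1,1]
  r2 -= 1·r0 → [0,2,-3]
  r2 -= -2·r1 → [0,0,-1]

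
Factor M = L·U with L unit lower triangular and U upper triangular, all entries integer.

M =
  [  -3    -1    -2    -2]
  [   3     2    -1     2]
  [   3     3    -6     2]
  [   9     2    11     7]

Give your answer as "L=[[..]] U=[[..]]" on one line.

  row1 -= -1·row0 → [0,1,-3,0]
  row2 -= -1·row0 → [0,2,-8,0]
  row3 -= -3·row0 → [0,-1,5,1]
  row2 -= 2·row1 → [0,0,-2,0]
  row3 -= -1·row1 → [0,0,2,1]
  row3 -= -1·row2 → [0,0,0,1]

L=[[1,0,0,0],[-1,1,0,0],[-1,2,1,0],[-3,-1,-1,1]] U=[[-3,-1,-2,-2],[0,1,-3,0],[0,0,-2,0],[0,0,0,1]]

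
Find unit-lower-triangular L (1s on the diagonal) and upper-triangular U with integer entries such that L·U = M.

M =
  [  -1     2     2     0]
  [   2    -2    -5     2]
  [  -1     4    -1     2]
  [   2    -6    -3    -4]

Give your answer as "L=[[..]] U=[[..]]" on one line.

L=[[1,0,0,0],[-2,1,0,0],[1,1,1,0],[-2,-1,0,1]] U=[[-1,2,2,0],[0,2,-1,2],[0,0,-2,0],[0,0,0,-2]]

  row1 -= -2·row0 → [0,2,-1,2]
  row2 -= 1·row0 → [0,2,-3,2]
  row3 -= -2·row0 → [0,-2,1,-4]
  row2 -= 1·row1 → [0,0,-2,0]
  row3 -= -1·row1 → [0,0,0,-2]
  row3 -= 0·row2 → [0,0,0,-2]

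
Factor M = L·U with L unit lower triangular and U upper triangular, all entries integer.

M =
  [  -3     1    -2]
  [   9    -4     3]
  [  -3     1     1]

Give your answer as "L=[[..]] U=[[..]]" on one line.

L=[[1,0,0],[-3,1,0],[1,0,1]] U=[[-3,1,-2],[0,-1,-3],[0,0,3]]

  R1 -= -3·R0 → [0,-1,-3]
  R2 -= 1·R0 → [0,0,3]
  R2 -= 0·R1 → [0,0,3]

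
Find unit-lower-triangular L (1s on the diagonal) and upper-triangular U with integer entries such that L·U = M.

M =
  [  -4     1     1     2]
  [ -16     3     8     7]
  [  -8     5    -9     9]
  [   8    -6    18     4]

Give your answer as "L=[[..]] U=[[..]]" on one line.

  row1 -= 4·row0 → [0,-1,4,-1]
  row2 -= 2·row0 → [0,3,-11,5]
  row3 -= -2·row0 → [0,-4,20,8]
  row2 -= -3·row1 → [0,0,1,2]
  row3 -= 4·row1 → [0,0,4,12]
  row3 -= 4·row2 → [0,0,0,4]

L=[[1,0,0,0],[4,1,0,0],[2,-3,1,0],[-2,4,4,1]] U=[[-4,1,1,2],[0,-1,4,-1],[0,0,1,2],[0,0,0,4]]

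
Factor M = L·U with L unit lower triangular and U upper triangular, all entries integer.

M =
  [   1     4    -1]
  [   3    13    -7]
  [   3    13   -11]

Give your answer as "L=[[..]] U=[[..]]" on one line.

L=[[1,0,0],[3,1,0],[3,1,1]] U=[[1,4,-1],[0,1,-4],[0,0,-4]]

  R1 -= 3·R0 → [0,1,-4]
  R2 -= 3·R0 → [0,1,-8]
  R2 -= 1·R1 → [0,0,-4]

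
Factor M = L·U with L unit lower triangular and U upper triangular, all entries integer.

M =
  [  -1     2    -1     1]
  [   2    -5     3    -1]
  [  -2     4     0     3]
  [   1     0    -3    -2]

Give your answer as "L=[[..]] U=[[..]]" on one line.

  row1 -= -2·row0 → [0,-1,1,1]
  row2 -= 2·row0 → [0,0,2,1]
  row3 -= -1·row0 → [0,2,-4,-1]
  row2 -= 0·row1 → [0,0,2,1]
  row3 -= -2·row1 → [0,0,-2,1]
  row3 -= -1·row2 → [0,0,0,2]

L=[[1,0,0,0],[-2,1,0,0],[2,0,1,0],[-1,-2,-1,1]] U=[[-1,2,-1,1],[0,-1,1,1],[0,0,2,1],[0,0,0,2]]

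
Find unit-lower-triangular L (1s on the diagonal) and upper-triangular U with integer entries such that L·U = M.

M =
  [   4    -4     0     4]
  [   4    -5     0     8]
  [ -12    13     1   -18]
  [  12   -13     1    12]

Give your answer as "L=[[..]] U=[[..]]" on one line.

L=[[1,0,0,0],[1,1,0,0],[-3,-1,1,0],[3,1,1,1]] U=[[4,-4,0,4],[0,-1,0,4],[0,0,1,-2],[0,0,0,-2]]

  row1 -= 1·row0 → [0,-1,0,4]
  row2 -= -3·row0 → [0,1,1,-6]
  row3 -= 3·row0 → [0,-1,1,0]
  row2 -= -1·row1 → [0,0,1,-2]
  row3 -= 1·row1 → [0,0,1,-4]
  row3 -= 1·row2 → [0,0,0,-2]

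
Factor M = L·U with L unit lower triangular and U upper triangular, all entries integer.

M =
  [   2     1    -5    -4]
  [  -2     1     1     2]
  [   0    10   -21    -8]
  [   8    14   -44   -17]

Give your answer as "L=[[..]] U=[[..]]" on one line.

  r1 -= -1·r0 → [0,2,-4,-2]
  r2 -= 0·r0 → [0,10,-21,-8]
  r3 -= 4·r0 → [0,10,-24,-1]
  r2 -= 5·r1 → [0,0,-1,2]
  r3 -= 5·r1 → [0,0,-4,9]
  r3 -= 4·r2 → [0,0,0,1]

L=[[1,0,0,0],[-1,1,0,0],[0,5,1,0],[4,5,4,1]] U=[[2,1,-5,-4],[0,2,-4,-2],[0,0,-1,2],[0,0,0,1]]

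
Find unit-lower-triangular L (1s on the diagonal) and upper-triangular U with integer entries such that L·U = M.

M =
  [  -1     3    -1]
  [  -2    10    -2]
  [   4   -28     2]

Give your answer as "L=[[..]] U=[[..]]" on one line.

L=[[1,0,0],[2,1,0],[-4,-4,1]] U=[[-1,3,-1],[0,4,0],[0,0,-2]]

  r1 -= 2·r0 → [0,4,0]
  r2 -= -4·r0 → [0,-16,-2]
  r2 -= -4·r1 → [0,0,-2]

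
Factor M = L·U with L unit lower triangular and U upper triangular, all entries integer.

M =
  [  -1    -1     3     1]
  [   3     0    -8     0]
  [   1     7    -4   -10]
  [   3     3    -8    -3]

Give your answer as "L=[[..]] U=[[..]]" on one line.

L=[[1,0,0,0],[-3,1,0,0],[-1,-2,1,0],[-3,0,1,1]] U=[[-1,-1,3,1],[0,-3,1,3],[0,0,1,-3],[0,0,0,3]]

  r1 -= -3·r0 → [0,-3,1,3]
  r2 -= -1·r0 → [0,6,-1,-9]
  r3 -= -3·r0 → [0,0,1,0]
  r2 -= -2·r1 → [0,0,1,-3]
  r3 -= 0·r1 → [0,0,1,0]
  r3 -= 1·r2 → [0,0,0,3]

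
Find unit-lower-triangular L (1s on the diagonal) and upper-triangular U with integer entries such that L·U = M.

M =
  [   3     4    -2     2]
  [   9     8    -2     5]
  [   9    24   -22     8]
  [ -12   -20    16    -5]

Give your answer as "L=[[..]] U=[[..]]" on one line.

L=[[1,0,0,0],[3,1,0,0],[3,-3,1,0],[-4,1,-1,1]] U=[[3,4,-2,2],[0,-4,4,-1],[0,0,-4,-1],[0,0,0,3]]

  row1 -= 3·row0 → [0,-4,4,-1]
  row2 -= 3·row0 → [0,12,-16,2]
  row3 -= -4·row0 → [0,-4,8,3]
  row2 -= -3·row1 → [0,0,-4,-1]
  row3 -= 1·row1 → [0,0,4,4]
  row3 -= -1·row2 → [0,0,0,3]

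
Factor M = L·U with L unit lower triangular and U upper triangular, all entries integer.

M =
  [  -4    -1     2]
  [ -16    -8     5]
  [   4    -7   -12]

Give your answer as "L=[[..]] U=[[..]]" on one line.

L=[[1,0,0],[4,1,0],[-1,2,1]] U=[[-4,-1,2],[0,-4,-3],[0,0,-4]]

  r1 -= 4·r0 → [0,-4,-3]
  r2 -= -1·r0 → [0,-8,-10]
  r2 -= 2·r1 → [0,0,-4]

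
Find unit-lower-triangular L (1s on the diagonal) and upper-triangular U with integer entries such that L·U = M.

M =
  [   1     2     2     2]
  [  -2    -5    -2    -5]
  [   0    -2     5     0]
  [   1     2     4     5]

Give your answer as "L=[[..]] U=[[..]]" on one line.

  row1 -= -2·row0 → [0,-1,2,-1]
  row2 -= 0·row0 → [0,-2,5,0]
  row3 -= 1·row0 → [0,0,2,3]
  row2 -= 2·row1 → [0,0,1,2]
  row3 -= 0·row1 → [0,0,2,3]
  row3 -= 2·row2 → [0,0,0,-1]

L=[[1,0,0,0],[-2,1,0,0],[0,2,1,0],[1,0,2,1]] U=[[1,2,2,2],[0,-1,2,-1],[0,0,1,2],[0,0,0,-1]]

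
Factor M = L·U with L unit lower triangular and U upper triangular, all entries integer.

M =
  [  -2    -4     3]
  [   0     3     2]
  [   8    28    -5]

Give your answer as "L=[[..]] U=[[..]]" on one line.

  row1 -= 0·row0 → [0,3,2]
  row2 -= -4·row0 → [0,12,7]
  row2 -= 4·row1 → [0,0,-1]

L=[[1,0,0],[0,1,0],[-4,4,1]] U=[[-2,-4,3],[0,3,2],[0,0,-1]]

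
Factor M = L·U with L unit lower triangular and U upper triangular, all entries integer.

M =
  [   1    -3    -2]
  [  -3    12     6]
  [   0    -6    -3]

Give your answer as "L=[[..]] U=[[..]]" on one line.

  row1 -= -3·row0 → [0,3,0]
  row2 -= 0·row0 → [0,-6,-3]
  row2 -= -2·row1 → [0,0,-3]

L=[[1,0,0],[-3,1,0],[0,-2,1]] U=[[1,-3,-2],[0,3,0],[0,0,-3]]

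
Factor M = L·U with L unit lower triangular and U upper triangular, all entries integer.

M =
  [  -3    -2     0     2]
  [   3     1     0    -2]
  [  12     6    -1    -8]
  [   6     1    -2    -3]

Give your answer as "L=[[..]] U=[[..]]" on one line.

L=[[1,0,0,0],[-1,1,0,0],[-4,2,1,0],[-2,3,2,1]] U=[[-3,-2,0,2],[0,-1,0,0],[0,0,-1,0],[0,0,0,1]]

  R1 -= -1·R0 → [0,-1,0,0]
  R2 -= -4·R0 → [0,-2,-1,0]
  R3 -= -2·R0 → [0,-3,-2,1]
  R2 -= 2·R1 → [0,0,-1,0]
  R3 -= 3·R1 → [0,0,-2,1]
  R3 -= 2·R2 → [0,0,0,1]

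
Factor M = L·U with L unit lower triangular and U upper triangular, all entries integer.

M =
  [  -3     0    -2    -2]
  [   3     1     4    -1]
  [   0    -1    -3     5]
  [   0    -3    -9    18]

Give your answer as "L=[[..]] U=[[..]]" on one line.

  R1 -= -1·R0 → [0,1,2,-3]
  R2 -= 0·R0 → [0,-1,-3,5]
  R3 -= 0·R0 → [0,-3,-9,18]
  R2 -= -1·R1 → [0,0,-1,2]
  R3 -= -3·R1 → [0,0,-3,9]
  R3 -= 3·R2 → [0,0,0,3]

L=[[1,0,0,0],[-1,1,0,0],[0,-1,1,0],[0,-3,3,1]] U=[[-3,0,-2,-2],[0,1,2,-3],[0,0,-1,2],[0,0,0,3]]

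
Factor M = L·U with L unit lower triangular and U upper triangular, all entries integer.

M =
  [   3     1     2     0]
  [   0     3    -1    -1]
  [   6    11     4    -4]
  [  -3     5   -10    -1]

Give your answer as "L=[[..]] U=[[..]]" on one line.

L=[[1,0,0,0],[0,1,0,0],[2,3,1,0],[-1,2,-2,1]] U=[[3,1,2,0],[0,3,-1,-1],[0,0,3,-1],[0,0,0,-1]]

  R1 -= 0·R0 → [0,3,-1,-1]
  R2 -= 2·R0 → [0,9,0,-4]
  R3 -= -1·R0 → [0,6,-8,-1]
  R2 -= 3·R1 → [0,0,3,-1]
  R3 -= 2·R1 → [0,0,-6,1]
  R3 -= -2·R2 → [0,0,0,-1]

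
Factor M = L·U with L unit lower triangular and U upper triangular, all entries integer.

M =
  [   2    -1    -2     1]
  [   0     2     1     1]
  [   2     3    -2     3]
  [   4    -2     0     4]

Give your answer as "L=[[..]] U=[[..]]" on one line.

L=[[1,0,0,0],[0,1,0,0],[1,2,1,0],[2,0,-2,1]] U=[[2,-1,-2,1],[0,2,1,1],[0,0,-2,0],[0,0,0,2]]

  row1 -= 0·row0 → [0,2,1,1]
  row2 -= 1·row0 → [0,4,0,2]
  row3 -= 2·row0 → [0,0,4,2]
  row2 -= 2·row1 → [0,0,-2,0]
  row3 -= 0·row1 → [0,0,4,2]
  row3 -= -2·row2 → [0,0,0,2]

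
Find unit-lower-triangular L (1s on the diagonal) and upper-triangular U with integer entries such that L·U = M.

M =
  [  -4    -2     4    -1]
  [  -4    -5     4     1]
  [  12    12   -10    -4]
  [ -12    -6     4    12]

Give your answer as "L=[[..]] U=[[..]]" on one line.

  R1 -= 1·R0 → [0,-3,0,2]
  R2 -= -3·R0 → [0,6,2,-7]
  R3 -= 3·R0 → [0,0,-8,15]
  R2 -= -2·R1 → [0,0,2,-3]
  R3 -= 0·R1 → [0,0,-8,15]
  R3 -= -4·R2 → [0,0,0,3]

L=[[1,0,0,0],[1,1,0,0],[-3,-2,1,0],[3,0,-4,1]] U=[[-4,-2,4,-1],[0,-3,0,2],[0,0,2,-3],[0,0,0,3]]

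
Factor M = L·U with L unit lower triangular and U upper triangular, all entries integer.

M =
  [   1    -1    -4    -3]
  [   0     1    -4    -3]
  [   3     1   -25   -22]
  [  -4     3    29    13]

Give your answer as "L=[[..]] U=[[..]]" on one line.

  R1 -= 0·R0 → [0,1,-4,-3]
  R2 -= 3·R0 → [0,4,-13,-13]
  R3 -= -4·R0 → [0,-1,13,1]
  R2 -= 4·R1 → [0,0,3,-1]
  R3 -= -1·R1 → [0,0,9,-2]
  R3 -= 3·R2 → [0,0,0,1]

L=[[1,0,0,0],[0,1,0,0],[3,4,1,0],[-4,-1,3,1]] U=[[1,-1,-4,-3],[0,1,-4,-3],[0,0,3,-1],[0,0,0,1]]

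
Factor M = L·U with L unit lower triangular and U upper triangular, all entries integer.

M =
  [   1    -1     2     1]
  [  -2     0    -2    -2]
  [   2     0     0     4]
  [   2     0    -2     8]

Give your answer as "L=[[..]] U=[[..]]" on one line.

L=[[1,0,0,0],[-2,1,0,0],[2,-1,1,0],[2,-1,2,1]] U=[[1,-1,2,1],[0,-2,2,0],[0,0,-2,2],[0,0,0,2]]

  row1 -= -2·row0 → [0,-2,2,0]
  row2 -= 2·row0 → [0,2,-4,2]
  row3 -= 2·row0 → [0,2,-6,6]
  row2 -= -1·row1 → [0,0,-2,2]
  row3 -= -1·row1 → [0,0,-4,6]
  row3 -= 2·row2 → [0,0,0,2]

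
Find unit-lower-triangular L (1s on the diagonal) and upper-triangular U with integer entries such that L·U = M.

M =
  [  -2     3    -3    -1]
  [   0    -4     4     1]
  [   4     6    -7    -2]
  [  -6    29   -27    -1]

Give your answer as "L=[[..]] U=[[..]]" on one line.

L=[[1,0,0,0],[0,1,0,0],[-2,-3,1,0],[3,-5,-2,1]] U=[[-2,3,-3,-1],[0,-4,4,1],[0,0,-1,-1],[0,0,0,5]]

  R1 -= 0·R0 → [0,-4,4,1]
  R2 -= -2·R0 → [0,12,-13,-4]
  R3 -= 3·R0 → [0,20,-18,2]
  R2 -= -3·R1 → [0,0,-1,-1]
  R3 -= -5·R1 → [0,0,2,7]
  R3 -= -2·R2 → [0,0,0,5]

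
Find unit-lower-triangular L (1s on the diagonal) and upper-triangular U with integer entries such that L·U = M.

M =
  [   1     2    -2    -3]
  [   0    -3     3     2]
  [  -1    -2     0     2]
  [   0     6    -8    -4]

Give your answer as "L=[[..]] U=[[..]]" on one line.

L=[[1,0,0,0],[0,1,0,0],[-1,0,1,0],[0,-2,1,1]] U=[[1,2,-2,-3],[0,-3,3,2],[0,0,-2,-1],[0,0,0,1]]

  row1 -= 0·row0 → [0,-3,3,2]
  row2 -= -1·row0 → [0,0,-2,-1]
  row3 -= 0·row0 → [0,6,-8,-4]
  row2 -= 0·row1 → [0,0,-2,-1]
  row3 -= -2·row1 → [0,0,-2,0]
  row3 -= 1·row2 → [0,0,0,1]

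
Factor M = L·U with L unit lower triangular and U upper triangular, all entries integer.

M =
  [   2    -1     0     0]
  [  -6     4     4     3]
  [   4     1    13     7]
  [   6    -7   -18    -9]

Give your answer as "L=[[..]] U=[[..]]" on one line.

L=[[1,0,0,0],[-3,1,0,0],[2,3,1,0],[3,-4,-2,1]] U=[[2,-1,0,0],[0,1,4,3],[0,0,1,-2],[0,0,0,-1]]

  r1 -= -3·r0 → [0,1,4,3]
  r2 -= 2·r0 → [0,3,13,7]
  r3 -= 3·r0 → [0,-4,-18,-9]
  r2 -= 3·r1 → [0,0,1,-2]
  r3 -= -4·r1 → [0,0,-2,3]
  r3 -= -2·r2 → [0,0,0,-1]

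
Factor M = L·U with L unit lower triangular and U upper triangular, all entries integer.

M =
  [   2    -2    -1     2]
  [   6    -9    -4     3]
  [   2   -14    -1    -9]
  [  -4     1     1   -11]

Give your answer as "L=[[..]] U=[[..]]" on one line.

  R1 -= 3·R0 → [0,-3,-1,-3]
  R2 -= 1·R0 → [0,-12,0,-11]
  R3 -= -2·R0 → [0,-3,-1,-7]
  R2 -= 4·R1 → [0,0,4,1]
  R3 -= 1·R1 → [0,0,0,-4]
  R3 -= 0·R2 → [0,0,0,-4]

L=[[1,0,0,0],[3,1,0,0],[1,4,1,0],[-2,1,0,1]] U=[[2,-2,-1,2],[0,-3,-1,-3],[0,0,4,1],[0,0,0,-4]]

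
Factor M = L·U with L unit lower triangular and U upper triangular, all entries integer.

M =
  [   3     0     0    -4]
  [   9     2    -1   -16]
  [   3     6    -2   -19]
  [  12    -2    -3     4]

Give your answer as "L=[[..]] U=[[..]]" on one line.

  r1 -= 3·r0 → [0,2,-1,-4]
  r2 -= 1·r0 → [0,6,-2,-15]
  r3 -= 4·r0 → [0,-2,-3,20]
  r2 -= 3·r1 → [0,0,1,-3]
  r3 -= -1·r1 → [0,0,-4,16]
  r3 -= -4·r2 → [0,0,0,4]

L=[[1,0,0,0],[3,1,0,0],[1,3,1,0],[4,-1,-4,1]] U=[[3,0,0,-4],[0,2,-1,-4],[0,0,1,-3],[0,0,0,4]]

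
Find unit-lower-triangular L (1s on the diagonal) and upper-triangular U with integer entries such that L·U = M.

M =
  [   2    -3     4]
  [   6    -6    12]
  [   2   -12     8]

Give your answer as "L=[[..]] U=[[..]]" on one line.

L=[[1,0,0],[3,1,0],[1,-3,1]] U=[[2,-3,4],[0,3,0],[0,0,4]]

  R1 -= 3·R0 → [0,3,0]
  R2 -= 1·R0 → [0,-9,4]
  R2 -= -3·R1 → [0,0,4]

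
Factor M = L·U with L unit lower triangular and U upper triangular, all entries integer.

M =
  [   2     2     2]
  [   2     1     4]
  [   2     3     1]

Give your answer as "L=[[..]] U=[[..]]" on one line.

L=[[1,0,0],[1,1,0],[1,-1,1]] U=[[2,2,2],[0,-1,2],[0,0,1]]

  R1 -= 1·R0 → [0,-1,2]
  R2 -= 1·R0 → [0,1,-1]
  R2 -= -1·R1 → [0,0,1]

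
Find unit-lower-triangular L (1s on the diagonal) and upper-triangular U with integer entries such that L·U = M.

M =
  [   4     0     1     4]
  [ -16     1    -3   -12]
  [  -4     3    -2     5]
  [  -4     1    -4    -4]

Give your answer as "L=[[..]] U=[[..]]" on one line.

  R1 -= -4·R0 → [0,1,1,4]
  R2 -= -1·R0 → [0,3,-1,9]
  R3 -= -1·R0 → [0,1,-3,0]
  R2 -= 3·R1 → [0,0,-4,-3]
  R3 -= 1·R1 → [0,0,-4,-4]
  R3 -= 1·R2 → [0,0,0,-1]

L=[[1,0,0,0],[-4,1,0,0],[-1,3,1,0],[-1,1,1,1]] U=[[4,0,1,4],[0,1,1,4],[0,0,-4,-3],[0,0,0,-1]]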